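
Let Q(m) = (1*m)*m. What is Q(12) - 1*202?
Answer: -58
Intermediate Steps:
Q(m) = m² (Q(m) = m*m = m²)
Q(12) - 1*202 = 12² - 1*202 = 144 - 202 = -58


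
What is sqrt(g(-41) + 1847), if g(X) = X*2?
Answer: sqrt(1765) ≈ 42.012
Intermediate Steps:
g(X) = 2*X
sqrt(g(-41) + 1847) = sqrt(2*(-41) + 1847) = sqrt(-82 + 1847) = sqrt(1765)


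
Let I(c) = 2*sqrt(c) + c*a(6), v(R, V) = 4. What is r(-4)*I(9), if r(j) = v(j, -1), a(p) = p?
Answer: 240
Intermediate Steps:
r(j) = 4
I(c) = 2*sqrt(c) + 6*c (I(c) = 2*sqrt(c) + c*6 = 2*sqrt(c) + 6*c)
r(-4)*I(9) = 4*(2*sqrt(9) + 6*9) = 4*(2*3 + 54) = 4*(6 + 54) = 4*60 = 240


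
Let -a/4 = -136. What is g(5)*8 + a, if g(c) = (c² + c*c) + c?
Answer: 984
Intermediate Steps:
a = 544 (a = -4*(-136) = 544)
g(c) = c + 2*c² (g(c) = (c² + c²) + c = 2*c² + c = c + 2*c²)
g(5)*8 + a = (5*(1 + 2*5))*8 + 544 = (5*(1 + 10))*8 + 544 = (5*11)*8 + 544 = 55*8 + 544 = 440 + 544 = 984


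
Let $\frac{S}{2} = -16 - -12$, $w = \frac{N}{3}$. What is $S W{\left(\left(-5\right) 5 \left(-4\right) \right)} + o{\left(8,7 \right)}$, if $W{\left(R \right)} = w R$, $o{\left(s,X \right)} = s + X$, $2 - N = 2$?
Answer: $15$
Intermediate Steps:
$N = 0$ ($N = 2 - 2 = 0$)
$o{\left(s,X \right)} = X + s$
$w = 0$ ($w = \frac{0}{3} = 0 \cdot \frac{1}{3} = 0$)
$W{\left(R \right)} = 0$ ($W{\left(R \right)} = 0 R = 0$)
$S = -8$ ($S = 2 \left(-16 - -12\right) = 2 \left(-16 + 12\right) = 2 \left(-4\right) = -8$)
$S W{\left(\left(-5\right) 5 \left(-4\right) \right)} + o{\left(8,7 \right)} = \left(-8\right) 0 + \left(7 + 8\right) = 0 + 15 = 15$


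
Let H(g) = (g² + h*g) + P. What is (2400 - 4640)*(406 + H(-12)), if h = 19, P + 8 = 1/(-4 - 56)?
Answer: -2109968/3 ≈ -7.0332e+5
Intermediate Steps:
P = -481/60 (P = -8 + 1/(-4 - 56) = -8 + 1/(-60) = -8 - 1/60 = -481/60 ≈ -8.0167)
H(g) = -481/60 + g² + 19*g (H(g) = (g² + 19*g) - 481/60 = -481/60 + g² + 19*g)
(2400 - 4640)*(406 + H(-12)) = (2400 - 4640)*(406 + (-481/60 + (-12)² + 19*(-12))) = -2240*(406 + (-481/60 + 144 - 228)) = -2240*(406 - 5521/60) = -2240*18839/60 = -2109968/3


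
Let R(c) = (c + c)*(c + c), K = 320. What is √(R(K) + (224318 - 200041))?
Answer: √433877 ≈ 658.69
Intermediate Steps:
R(c) = 4*c² (R(c) = (2*c)*(2*c) = 4*c²)
√(R(K) + (224318 - 200041)) = √(4*320² + (224318 - 200041)) = √(4*102400 + 24277) = √(409600 + 24277) = √433877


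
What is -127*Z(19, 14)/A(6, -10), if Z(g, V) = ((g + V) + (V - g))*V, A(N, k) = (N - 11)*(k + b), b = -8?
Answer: -24892/45 ≈ -553.16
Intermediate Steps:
A(N, k) = (-11 + N)*(-8 + k) (A(N, k) = (N - 11)*(k - 8) = (-11 + N)*(-8 + k))
Z(g, V) = 2*V² (Z(g, V) = ((V + g) + (V - g))*V = (2*V)*V = 2*V²)
-127*Z(19, 14)/A(6, -10) = -127*2*14²/(88 - 11*(-10) - 8*6 + 6*(-10)) = -127*2*196/(88 + 110 - 48 - 60) = -49784/90 = -127*196/45 = -24892/45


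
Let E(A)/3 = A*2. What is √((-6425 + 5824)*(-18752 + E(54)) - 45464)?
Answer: 2*√2757441 ≈ 3321.1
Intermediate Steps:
E(A) = 6*A (E(A) = 3*(A*2) = 3*(2*A) = 6*A)
√((-6425 + 5824)*(-18752 + E(54)) - 45464) = √((-6425 + 5824)*(-18752 + 6*54) - 45464) = √(-601*(-18752 + 324) - 45464) = √(-601*(-18428) - 45464) = √(11075228 - 45464) = √11029764 = 2*√2757441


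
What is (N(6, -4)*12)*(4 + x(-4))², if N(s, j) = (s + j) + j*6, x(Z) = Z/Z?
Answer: -6600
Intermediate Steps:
x(Z) = 1
N(s, j) = s + 7*j (N(s, j) = (j + s) + 6*j = s + 7*j)
(N(6, -4)*12)*(4 + x(-4))² = ((6 + 7*(-4))*12)*(4 + 1)² = ((6 - 28)*12)*5² = -22*12*25 = -264*25 = -6600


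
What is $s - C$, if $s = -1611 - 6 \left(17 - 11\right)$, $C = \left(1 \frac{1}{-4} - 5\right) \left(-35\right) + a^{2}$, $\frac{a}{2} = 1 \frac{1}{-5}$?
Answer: $- \frac{183091}{100} \approx -1830.9$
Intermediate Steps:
$a = - \frac{2}{5}$ ($a = 2 \cdot 1 \frac{1}{-5} = 2 \cdot 1 \left(- \frac{1}{5}\right) = 2 \left(- \frac{1}{5}\right) = - \frac{2}{5} \approx -0.4$)
$C = \frac{18391}{100}$ ($C = \left(1 \frac{1}{-4} - 5\right) \left(-35\right) + \left(- \frac{2}{5}\right)^{2} = \left(1 \left(- \frac{1}{4}\right) - 5\right) \left(-35\right) + \frac{4}{25} = \left(- \frac{1}{4} - 5\right) \left(-35\right) + \frac{4}{25} = \left(- \frac{21}{4}\right) \left(-35\right) + \frac{4}{25} = \frac{735}{4} + \frac{4}{25} = \frac{18391}{100} \approx 183.91$)
$s = -1647$ ($s = -1611 - 36 = -1647$)
$s - C = -1647 - \frac{18391}{100} = - \frac{183091}{100}$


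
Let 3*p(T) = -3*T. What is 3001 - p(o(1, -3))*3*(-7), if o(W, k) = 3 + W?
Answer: 2917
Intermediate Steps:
p(T) = -T (p(T) = (-3*T)/3 = -T)
3001 - p(o(1, -3))*3*(-7) = 3001 - -(3 + 1)*3*(-7) = 3001 - -1*4*3*(-7) = 3001 - (-4*3)*(-7) = 3001 - (-12)*(-7) = 3001 - 1*84 = 3001 - 84 = 2917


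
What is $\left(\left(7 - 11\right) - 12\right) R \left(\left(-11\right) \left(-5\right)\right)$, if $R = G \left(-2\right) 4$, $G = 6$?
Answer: $42240$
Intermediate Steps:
$R = -48$ ($R = 6 \left(-2\right) 4 = \left(-12\right) 4 = -48$)
$\left(\left(7 - 11\right) - 12\right) R \left(\left(-11\right) \left(-5\right)\right) = \left(\left(7 - 11\right) - 12\right) \left(-48\right) \left(\left(-11\right) \left(-5\right)\right) = \left(-4 - 12\right) \left(-48\right) 55 = \left(-16\right) \left(-48\right) 55 = 768 \cdot 55 = 42240$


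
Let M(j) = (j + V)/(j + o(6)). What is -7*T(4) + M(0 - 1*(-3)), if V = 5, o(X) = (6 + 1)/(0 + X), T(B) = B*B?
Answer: -2752/25 ≈ -110.08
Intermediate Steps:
T(B) = B**2
o(X) = 7/X
M(j) = (5 + j)/(7/6 + j) (M(j) = (j + 5)/(j + 7/6) = (5 + j)/(j + 7*(1/6)) = (5 + j)/(j + 7/6) = (5 + j)/(7/6 + j))
-7*T(4) + M(0 - 1*(-3)) = -7*4**2 + 6*(5 + (0 - 1*(-3)))/(7 + 6*(0 - 1*(-3))) = -7*16 + 6*(5 + (0 + 3))/(7 + 6*(0 + 3)) = -112 + 6*(5 + 3)/(7 + 6*3) = -112 + 6*8/(7 + 18) = -112 + 6*8/25 = -112 + 6*(1/25)*8 = -112 + 48/25 = -2752/25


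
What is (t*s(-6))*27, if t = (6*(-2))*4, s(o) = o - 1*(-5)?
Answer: 1296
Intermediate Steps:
s(o) = 5 + o (s(o) = o + 5 = 5 + o)
t = -48 (t = -12*4 = -48)
(t*s(-6))*27 = -48*(5 - 6)*27 = -48*(-1)*27 = 48*27 = 1296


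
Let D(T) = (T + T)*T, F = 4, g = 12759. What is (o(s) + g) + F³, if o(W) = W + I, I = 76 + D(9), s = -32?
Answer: 13029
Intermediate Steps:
D(T) = 2*T² (D(T) = (2*T)*T = 2*T²)
I = 238 (I = 76 + 2*9² = 76 + 2*81 = 76 + 162 = 238)
o(W) = 238 + W (o(W) = W + 238 = 238 + W)
(o(s) + g) + F³ = ((238 - 32) + 12759) + 4³ = (206 + 12759) + 64 = 12965 + 64 = 13029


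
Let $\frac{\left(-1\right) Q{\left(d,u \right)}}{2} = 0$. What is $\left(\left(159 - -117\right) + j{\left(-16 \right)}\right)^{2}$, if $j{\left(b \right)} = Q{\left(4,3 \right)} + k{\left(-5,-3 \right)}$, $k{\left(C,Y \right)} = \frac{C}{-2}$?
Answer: $\frac{310249}{4} \approx 77562.0$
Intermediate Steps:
$k{\left(C,Y \right)} = - \frac{C}{2}$ ($k{\left(C,Y \right)} = C \left(- \frac{1}{2}\right) = - \frac{C}{2}$)
$Q{\left(d,u \right)} = 0$ ($Q{\left(d,u \right)} = \left(-2\right) 0 = 0$)
$j{\left(b \right)} = \frac{5}{2}$ ($j{\left(b \right)} = 0 - - \frac{5}{2} = 0 + \frac{5}{2} = \frac{5}{2}$)
$\left(\left(159 - -117\right) + j{\left(-16 \right)}\right)^{2} = \left(\left(159 - -117\right) + \frac{5}{2}\right)^{2} = \left(\left(159 + 117\right) + \frac{5}{2}\right)^{2} = \left(276 + \frac{5}{2}\right)^{2} = \left(\frac{557}{2}\right)^{2} = \frac{310249}{4}$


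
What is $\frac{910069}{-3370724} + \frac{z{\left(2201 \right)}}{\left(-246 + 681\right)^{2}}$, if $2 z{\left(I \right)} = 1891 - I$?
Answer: $- \frac{34546053749}{127565049780} \approx -0.27081$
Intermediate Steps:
$z{\left(I \right)} = \frac{1891}{2} - \frac{I}{2}$ ($z{\left(I \right)} = \frac{1891 - I}{2} = \frac{1891}{2} - \frac{I}{2}$)
$\frac{910069}{-3370724} + \frac{z{\left(2201 \right)}}{\left(-246 + 681\right)^{2}} = \frac{910069}{-3370724} + \frac{\frac{1891}{2} - \frac{2201}{2}}{\left(-246 + 681\right)^{2}} = 910069 \left(- \frac{1}{3370724}\right) + \frac{\frac{1891}{2} - \frac{2201}{2}}{435^{2}} = - \frac{910069}{3370724} - \frac{155}{189225} = - \frac{910069}{3370724} - \frac{31}{37845} = - \frac{34546053749}{127565049780}$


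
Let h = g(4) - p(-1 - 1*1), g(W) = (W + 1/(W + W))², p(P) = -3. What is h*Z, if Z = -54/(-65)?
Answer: 34587/2080 ≈ 16.628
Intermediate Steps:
g(W) = (W + 1/(2*W))²
Z = 54/65 (Z = -54*(-1/65) = 54/65 ≈ 0.83077)
h = 1281/64 (h = (¼)*(1 + 2*4²)²/4² - 1*(-3) = (¼)*(1/16)*(1 + 2*16)² + 3 = (¼)*(1/16)*(1 + 32)² + 3 = (¼)*(1/16)*33² + 3 = (¼)*(1/16)*1089 + 3 = 1089/64 + 3 = 1281/64 ≈ 20.016)
h*Z = (1281/64)*(54/65) = 34587/2080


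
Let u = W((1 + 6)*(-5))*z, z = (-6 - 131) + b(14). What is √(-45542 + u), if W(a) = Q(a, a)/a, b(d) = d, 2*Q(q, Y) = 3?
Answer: I*√223129970/70 ≈ 213.39*I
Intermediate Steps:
Q(q, Y) = 3/2 (Q(q, Y) = (½)*3 = 3/2)
W(a) = 3/(2*a)
z = -123 (z = (-6 - 131) + 14 = -137 + 14 = -123)
u = 369/70 (u = (3/(2*(((1 + 6)*(-5)))))*(-123) = (3/(2*((7*(-5)))))*(-123) = ((3/2)/(-35))*(-123) = ((3/2)*(-1/35))*(-123) = -3/70*(-123) = 369/70 ≈ 5.2714)
√(-45542 + u) = √(-45542 + 369/70) = √(-3187571/70) = I*√223129970/70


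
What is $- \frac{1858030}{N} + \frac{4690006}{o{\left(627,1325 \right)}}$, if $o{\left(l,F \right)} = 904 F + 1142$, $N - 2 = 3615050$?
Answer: $\frac{3681736341513}{1083559418746} \approx 3.3978$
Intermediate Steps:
$N = 3615052$ ($N = 2 + 3615050 = 3615052$)
$o{\left(l,F \right)} = 1142 + 904 F$
$- \frac{1858030}{N} + \frac{4690006}{o{\left(627,1325 \right)}} = - \frac{1858030}{3615052} + \frac{4690006}{1142 + 904 \cdot 1325} = \left(-1858030\right) \frac{1}{3615052} + \frac{4690006}{1142 + 1197800} = - \frac{929015}{1807526} + \frac{4690006}{1198942} = - \frac{929015}{1807526} + 4690006 \cdot \frac{1}{1198942} = - \frac{929015}{1807526} + \frac{2345003}{599471} = \frac{3681736341513}{1083559418746}$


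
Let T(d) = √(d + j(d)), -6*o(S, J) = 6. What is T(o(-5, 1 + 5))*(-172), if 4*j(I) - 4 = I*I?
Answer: -86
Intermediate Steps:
j(I) = 1 + I²/4 (j(I) = 1 + (I*I)/4 = 1 + I²/4)
o(S, J) = -1 (o(S, J) = -⅙*6 = -1)
T(d) = √(1 + d + d²/4) (T(d) = √(d + (1 + d²/4)) = √(1 + d + d²/4))
T(o(-5, 1 + 5))*(-172) = (√(4 + (-1)² + 4*(-1))/2)*(-172) = (√(4 + 1 - 4)/2)*(-172) = (√1/2)*(-172) = ((½)*1)*(-172) = (½)*(-172) = -86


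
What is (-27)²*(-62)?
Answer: -45198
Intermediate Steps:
(-27)²*(-62) = 729*(-62) = -45198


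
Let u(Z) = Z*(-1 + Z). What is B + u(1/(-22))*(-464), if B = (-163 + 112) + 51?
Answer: -2668/121 ≈ -22.050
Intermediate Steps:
B = 0 (B = -51 + 51 = 0)
B + u(1/(-22))*(-464) = 0 + ((-1 + 1/(-22))/(-22))*(-464) = 0 - (-1 - 1/22)/22*(-464) = 0 - 1/22*(-23/22)*(-464) = 0 + (23/484)*(-464) = 0 - 2668/121 = -2668/121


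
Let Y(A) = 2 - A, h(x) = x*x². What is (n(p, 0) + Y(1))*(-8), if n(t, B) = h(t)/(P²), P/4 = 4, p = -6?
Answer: -5/4 ≈ -1.2500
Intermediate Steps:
h(x) = x³
P = 16 (P = 4*4 = 16)
n(t, B) = t³/256 (n(t, B) = t³/(16²) = t³/256)
(n(p, 0) + Y(1))*(-8) = ((1/256)*(-6)³ + (2 - 1*1))*(-8) = ((1/256)*(-216) + (2 - 1))*(-8) = (-27/32 + 1)*(-8) = (5/32)*(-8) = -5/4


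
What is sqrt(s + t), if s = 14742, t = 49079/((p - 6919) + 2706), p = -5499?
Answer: 5*sqrt(3475080463)/2428 ≈ 121.40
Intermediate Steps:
t = -49079/9712 (t = 49079/((-5499 - 6919) + 2706) = 49079/(-12418 + 2706) = 49079/(-9712) = 49079*(-1/9712) = -49079/9712 ≈ -5.0534)
sqrt(s + t) = sqrt(14742 - 49079/9712) = sqrt(143125225/9712) = 5*sqrt(3475080463)/2428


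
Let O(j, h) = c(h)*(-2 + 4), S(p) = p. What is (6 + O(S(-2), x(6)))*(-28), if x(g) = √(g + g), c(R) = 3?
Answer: -336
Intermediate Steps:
x(g) = √2*√g (x(g) = √(2*g) = √2*√g)
O(j, h) = 6 (O(j, h) = 3*(-2 + 4) = 3*2 = 6)
(6 + O(S(-2), x(6)))*(-28) = (6 + 6)*(-28) = 12*(-28) = -336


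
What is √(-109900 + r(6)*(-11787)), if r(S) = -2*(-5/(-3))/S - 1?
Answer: 7*I*√16818/3 ≈ 302.6*I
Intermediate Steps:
r(S) = -1 - 10/(3*S) (r(S) = -2*(-5*(-⅓))/S - 1 = -10/(3*S) - 1 = -1 - 10/(3*S))
√(-109900 + r(6)*(-11787)) = √(-109900 + ((-10/3 - 1*6)/6)*(-11787)) = √(-109900 + ((-10/3 - 6)/6)*(-11787)) = √(-109900 + ((⅙)*(-28/3))*(-11787)) = √(-109900 - 14/9*(-11787)) = √(-109900 + 55006/3) = √(-274694/3) = 7*I*√16818/3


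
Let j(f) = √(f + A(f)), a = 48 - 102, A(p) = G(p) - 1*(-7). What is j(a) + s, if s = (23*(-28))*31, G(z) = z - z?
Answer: -19964 + I*√47 ≈ -19964.0 + 6.8557*I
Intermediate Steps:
G(z) = 0
s = -19964 (s = -644*31 = -19964)
A(p) = 7 (A(p) = 0 - 1*(-7) = 0 + 7 = 7)
a = -54
j(f) = √(7 + f) (j(f) = √(f + 7) = √(7 + f))
j(a) + s = √(7 - 54) - 19964 = √(-47) - 19964 = I*√47 - 19964 = -19964 + I*√47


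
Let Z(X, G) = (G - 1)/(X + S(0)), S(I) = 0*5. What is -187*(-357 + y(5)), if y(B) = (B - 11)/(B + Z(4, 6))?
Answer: 1673463/25 ≈ 66939.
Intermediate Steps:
S(I) = 0
Z(X, G) = (-1 + G)/X (Z(X, G) = (G - 1)/(X + 0) = (-1 + G)/X)
y(B) = (-11 + B)/(5/4 + B) (y(B) = (B - 11)/(B + (-1 + 6)/4) = (-11 + B)/(B + (1/4)*5) = (-11 + B)/(B + 5/4) = (-11 + B)/(5/4 + B))
-187*(-357 + y(5)) = -187*(-357 + 4*(-11 + 5)/(5 + 4*5)) = -187*(-357 + 4*(-6)/(5 + 20)) = -187*(-357 + 4*(-6)/25) = -187*(-357 + 4*(1/25)*(-6)) = -187*(-357 - 24/25) = -187*(-8949/25) = 1673463/25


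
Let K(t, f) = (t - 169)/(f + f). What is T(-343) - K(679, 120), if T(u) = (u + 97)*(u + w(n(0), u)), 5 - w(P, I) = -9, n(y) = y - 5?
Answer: 647455/8 ≈ 80932.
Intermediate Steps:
n(y) = -5 + y
w(P, I) = 14 (w(P, I) = 5 - 1*(-9) = 5 + 9 = 14)
K(t, f) = (-169 + t)/(2*f) (K(t, f) = (-169 + t)/((2*f)) = (-169 + t)*(1/(2*f)) = (-169 + t)/(2*f))
T(u) = (14 + u)*(97 + u) (T(u) = (u + 97)*(u + 14) = (97 + u)*(14 + u) = (14 + u)*(97 + u))
T(-343) - K(679, 120) = (1358 + (-343)² + 111*(-343)) - (-169 + 679)/(2*120) = (1358 + 117649 - 38073) - 510/(2*120) = 80934 - 1*17/8 = 80934 - 17/8 = 647455/8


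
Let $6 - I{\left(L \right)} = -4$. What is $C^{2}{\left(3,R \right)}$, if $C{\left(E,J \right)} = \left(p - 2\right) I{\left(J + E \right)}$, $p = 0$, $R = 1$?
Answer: $400$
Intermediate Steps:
$I{\left(L \right)} = 10$ ($I{\left(L \right)} = 6 - -4 = 6 + 4 = 10$)
$C{\left(E,J \right)} = -20$ ($C{\left(E,J \right)} = \left(0 - 2\right) 10 = \left(-2\right) 10 = -20$)
$C^{2}{\left(3,R \right)} = \left(-20\right)^{2} = 400$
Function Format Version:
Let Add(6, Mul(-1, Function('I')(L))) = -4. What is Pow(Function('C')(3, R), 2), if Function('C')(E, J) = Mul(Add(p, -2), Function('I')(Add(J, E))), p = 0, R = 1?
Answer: 400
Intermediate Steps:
Function('I')(L) = 10 (Function('I')(L) = Add(6, Mul(-1, -4)) = Add(6, 4) = 10)
Function('C')(E, J) = -20 (Function('C')(E, J) = Mul(Add(0, -2), 10) = Mul(-2, 10) = -20)
Pow(Function('C')(3, R), 2) = Pow(-20, 2) = 400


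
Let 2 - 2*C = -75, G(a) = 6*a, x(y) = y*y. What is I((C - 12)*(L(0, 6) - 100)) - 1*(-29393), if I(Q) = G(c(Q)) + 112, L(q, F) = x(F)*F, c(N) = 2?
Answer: 29517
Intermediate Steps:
x(y) = y**2
L(q, F) = F**3 (L(q, F) = F**2*F = F**3)
C = 77/2 (C = 1 - 1/2*(-75) = 1 + 75/2 = 77/2 ≈ 38.500)
I(Q) = 124 (I(Q) = 6*2 + 112 = 12 + 112 = 124)
I((C - 12)*(L(0, 6) - 100)) - 1*(-29393) = 124 - 1*(-29393) = 124 + 29393 = 29517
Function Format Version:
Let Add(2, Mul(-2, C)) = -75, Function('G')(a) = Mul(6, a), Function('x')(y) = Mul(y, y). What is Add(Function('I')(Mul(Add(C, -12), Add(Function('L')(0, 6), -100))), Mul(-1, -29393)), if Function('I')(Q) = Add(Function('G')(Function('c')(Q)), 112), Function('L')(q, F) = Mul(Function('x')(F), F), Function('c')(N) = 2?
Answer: 29517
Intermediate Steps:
Function('x')(y) = Pow(y, 2)
Function('L')(q, F) = Pow(F, 3) (Function('L')(q, F) = Mul(Pow(F, 2), F) = Pow(F, 3))
C = Rational(77, 2) (C = Add(1, Mul(Rational(-1, 2), -75)) = Add(1, Rational(75, 2)) = Rational(77, 2) ≈ 38.500)
Function('I')(Q) = 124 (Function('I')(Q) = Add(Mul(6, 2), 112) = Add(12, 112) = 124)
Add(Function('I')(Mul(Add(C, -12), Add(Function('L')(0, 6), -100))), Mul(-1, -29393)) = Add(124, Mul(-1, -29393)) = Add(124, 29393) = 29517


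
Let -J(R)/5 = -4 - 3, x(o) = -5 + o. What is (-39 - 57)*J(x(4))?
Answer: -3360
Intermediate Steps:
J(R) = 35 (J(R) = -5*(-4 - 3) = -5*(-7) = 35)
(-39 - 57)*J(x(4)) = (-39 - 57)*35 = -96*35 = -3360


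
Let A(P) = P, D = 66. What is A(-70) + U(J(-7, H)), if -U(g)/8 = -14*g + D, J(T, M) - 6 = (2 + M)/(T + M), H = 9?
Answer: 690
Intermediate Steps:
J(T, M) = 6 + (2 + M)/(M + T) (J(T, M) = 6 + (2 + M)/(T + M) = 6 + (2 + M)/(M + T))
U(g) = -528 + 112*g (U(g) = -8*(-14*g + 66) = -8*(66 - 14*g) = -528 + 112*g)
A(-70) + U(J(-7, H)) = -70 + (-528 + 112*((2 + 6*(-7) + 7*9)/(9 - 7))) = -70 + (-528 + 112*((2 - 42 + 63)/2)) = -70 + (-528 + 112*((½)*23)) = -70 + (-528 + 112*(23/2)) = -70 + (-528 + 1288) = -70 + 760 = 690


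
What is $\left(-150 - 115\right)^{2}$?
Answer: $70225$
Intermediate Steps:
$\left(-150 - 115\right)^{2} = \left(-265\right)^{2} = 70225$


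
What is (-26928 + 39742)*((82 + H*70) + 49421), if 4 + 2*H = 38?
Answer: 649580102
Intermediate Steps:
H = 17 (H = -2 + (1/2)*38 = -2 + 19 = 17)
(-26928 + 39742)*((82 + H*70) + 49421) = (-26928 + 39742)*((82 + 17*70) + 49421) = 12814*((82 + 1190) + 49421) = 12814*(1272 + 49421) = 12814*50693 = 649580102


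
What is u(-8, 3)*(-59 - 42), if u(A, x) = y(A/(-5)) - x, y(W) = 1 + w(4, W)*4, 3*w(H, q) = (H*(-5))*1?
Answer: 8686/3 ≈ 2895.3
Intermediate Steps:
w(H, q) = -5*H/3 (w(H, q) = ((H*(-5))*1)/3 = (-5*H*1)/3 = (-5*H)/3 = -5*H/3)
y(W) = -77/3 (y(W) = 1 - 5/3*4*4 = 1 - 20/3*4 = 1 - 80/3 = -77/3)
u(A, x) = -77/3 - x
u(-8, 3)*(-59 - 42) = (-77/3 - 1*3)*(-59 - 42) = (-77/3 - 3)*(-101) = -86/3*(-101) = 8686/3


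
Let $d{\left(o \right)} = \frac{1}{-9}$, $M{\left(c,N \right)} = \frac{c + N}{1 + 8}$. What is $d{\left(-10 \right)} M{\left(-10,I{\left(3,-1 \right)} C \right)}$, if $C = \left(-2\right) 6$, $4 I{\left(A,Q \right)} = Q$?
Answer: $\frac{7}{81} \approx 0.08642$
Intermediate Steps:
$I{\left(A,Q \right)} = \frac{Q}{4}$
$C = -12$
$M{\left(c,N \right)} = \frac{N}{9} + \frac{c}{9}$ ($M{\left(c,N \right)} = \frac{N + c}{9} = \left(N + c\right) \frac{1}{9} = \frac{N}{9} + \frac{c}{9}$)
$d{\left(o \right)} = - \frac{1}{9}$
$d{\left(-10 \right)} M{\left(-10,I{\left(3,-1 \right)} C \right)} = - \frac{\frac{\frac{1}{4} \left(-1\right) \left(-12\right)}{9} + \frac{1}{9} \left(-10\right)}{9} = - \frac{\frac{\left(- \frac{1}{4}\right) \left(-12\right)}{9} - \frac{10}{9}}{9} = - \frac{\frac{1}{9} \cdot 3 - \frac{10}{9}}{9} = - \frac{\frac{1}{3} - \frac{10}{9}}{9} = \left(- \frac{1}{9}\right) \left(- \frac{7}{9}\right) = \frac{7}{81}$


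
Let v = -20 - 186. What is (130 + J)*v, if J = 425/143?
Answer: -3917090/143 ≈ -27392.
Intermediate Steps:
J = 425/143 (J = 425*(1/143) = 425/143 ≈ 2.9720)
v = -206
(130 + J)*v = (130 + 425/143)*(-206) = (19015/143)*(-206) = -3917090/143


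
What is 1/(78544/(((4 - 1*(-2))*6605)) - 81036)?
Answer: -19815/1605689068 ≈ -1.2340e-5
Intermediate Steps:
1/(78544/(((4 - 1*(-2))*6605)) - 81036) = 1/(78544/(((4 + 2)*6605)) - 81036) = 1/(78544/((6*6605)) - 81036) = 1/(78544/39630 - 81036) = 1/(78544*(1/39630) - 81036) = 1/(39272/19815 - 81036) = 1/(-1605689068/19815) = -19815/1605689068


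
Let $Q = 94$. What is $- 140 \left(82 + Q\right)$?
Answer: $-24640$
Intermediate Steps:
$- 140 \left(82 + Q\right) = - 140 \left(82 + 94\right) = \left(-140\right) 176 = -24640$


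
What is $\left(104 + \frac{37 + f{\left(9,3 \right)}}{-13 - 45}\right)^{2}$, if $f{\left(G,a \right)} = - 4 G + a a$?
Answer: $\frac{9066121}{841} \approx 10780.0$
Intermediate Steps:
$f{\left(G,a \right)} = a^{2} - 4 G$ ($f{\left(G,a \right)} = - 4 G + a^{2} = a^{2} - 4 G$)
$\left(104 + \frac{37 + f{\left(9,3 \right)}}{-13 - 45}\right)^{2} = \left(104 + \frac{37 + \left(3^{2} - 36\right)}{-13 - 45}\right)^{2} = \left(104 + \frac{37 + \left(9 - 36\right)}{-58}\right)^{2} = \left(104 + \left(37 - 27\right) \left(- \frac{1}{58}\right)\right)^{2} = \left(104 + 10 \left(- \frac{1}{58}\right)\right)^{2} = \left(104 - \frac{5}{29}\right)^{2} = \left(\frac{3011}{29}\right)^{2} = \frac{9066121}{841}$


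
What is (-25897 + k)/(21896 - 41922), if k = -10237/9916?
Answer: 256804889/198577816 ≈ 1.2932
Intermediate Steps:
k = -10237/9916 (k = -10237*1/9916 = -10237/9916 ≈ -1.0324)
(-25897 + k)/(21896 - 41922) = (-25897 - 10237/9916)/(21896 - 41922) = -256804889/9916/(-20026) = -256804889/9916*(-1/20026) = 256804889/198577816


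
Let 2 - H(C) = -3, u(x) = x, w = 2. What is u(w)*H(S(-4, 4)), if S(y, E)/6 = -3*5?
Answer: 10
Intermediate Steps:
S(y, E) = -90 (S(y, E) = 6*(-3*5) = 6*(-15) = -90)
H(C) = 5 (H(C) = 2 - 1*(-3) = 2 + 3 = 5)
u(w)*H(S(-4, 4)) = 2*5 = 10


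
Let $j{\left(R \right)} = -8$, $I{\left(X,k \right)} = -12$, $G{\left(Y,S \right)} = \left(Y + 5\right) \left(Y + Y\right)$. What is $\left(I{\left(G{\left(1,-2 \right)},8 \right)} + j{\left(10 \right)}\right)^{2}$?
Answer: $400$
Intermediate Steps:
$G{\left(Y,S \right)} = 2 Y \left(5 + Y\right)$ ($G{\left(Y,S \right)} = \left(5 + Y\right) 2 Y = 2 Y \left(5 + Y\right)$)
$\left(I{\left(G{\left(1,-2 \right)},8 \right)} + j{\left(10 \right)}\right)^{2} = \left(-12 - 8\right)^{2} = \left(-20\right)^{2} = 400$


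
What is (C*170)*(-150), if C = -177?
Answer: 4513500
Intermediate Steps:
(C*170)*(-150) = -177*170*(-150) = -30090*(-150) = 4513500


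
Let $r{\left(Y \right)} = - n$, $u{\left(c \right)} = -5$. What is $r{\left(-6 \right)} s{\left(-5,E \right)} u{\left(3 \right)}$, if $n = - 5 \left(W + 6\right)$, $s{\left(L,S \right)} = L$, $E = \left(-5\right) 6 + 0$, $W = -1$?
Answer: $625$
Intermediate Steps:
$E = -30$ ($E = -30 + 0 = -30$)
$n = -25$ ($n = - 5 \left(-1 + 6\right) = \left(-5\right) 5 = -25$)
$r{\left(Y \right)} = 25$ ($r{\left(Y \right)} = \left(-1\right) \left(-25\right) = 25$)
$r{\left(-6 \right)} s{\left(-5,E \right)} u{\left(3 \right)} = 25 \left(-5\right) \left(-5\right) = \left(-125\right) \left(-5\right) = 625$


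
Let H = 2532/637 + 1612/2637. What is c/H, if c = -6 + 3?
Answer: -5039307/7703728 ≈ -0.65414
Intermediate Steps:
H = 7703728/1679769 (H = 2532*(1/637) + 1612*(1/2637) = 2532/637 + 1612/2637 = 7703728/1679769 ≈ 4.5862)
c = -3
c/H = -3/7703728/1679769 = -3*1679769/7703728 = -5039307/7703728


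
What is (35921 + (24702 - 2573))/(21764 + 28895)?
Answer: 58050/50659 ≈ 1.1459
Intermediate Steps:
(35921 + (24702 - 2573))/(21764 + 28895) = (35921 + 22129)/50659 = 58050*(1/50659) = 58050/50659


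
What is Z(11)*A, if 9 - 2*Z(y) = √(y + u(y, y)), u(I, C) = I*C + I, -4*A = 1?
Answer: -9/8 + √143/8 ≈ 0.36978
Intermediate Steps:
A = -¼ (A = -¼*1 = -¼ ≈ -0.25000)
u(I, C) = I + C*I (u(I, C) = C*I + I = I + C*I)
Z(y) = 9/2 - √(y + y*(1 + y))/2
Z(11)*A = (9/2 - √11*√(2 + 11)/2)*(-¼) = (9/2 - √143/2)*(-¼) = -9/8 + √143/8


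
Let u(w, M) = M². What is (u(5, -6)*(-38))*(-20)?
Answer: 27360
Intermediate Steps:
(u(5, -6)*(-38))*(-20) = ((-6)²*(-38))*(-20) = (36*(-38))*(-20) = -1368*(-20) = 27360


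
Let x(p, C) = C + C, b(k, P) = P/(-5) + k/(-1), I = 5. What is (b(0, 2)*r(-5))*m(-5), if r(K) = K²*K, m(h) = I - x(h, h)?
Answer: 750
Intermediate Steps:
b(k, P) = -k - P/5 (b(k, P) = P*(-⅕) + k*(-1) = -P/5 - k = -k - P/5)
x(p, C) = 2*C
m(h) = 5 - 2*h
r(K) = K³
(b(0, 2)*r(-5))*m(-5) = ((-1*0 - ⅕*2)*(-5)³)*(5 - 2*(-5)) = ((0 - ⅖)*(-125))*(5 + 10) = -⅖*(-125)*15 = 50*15 = 750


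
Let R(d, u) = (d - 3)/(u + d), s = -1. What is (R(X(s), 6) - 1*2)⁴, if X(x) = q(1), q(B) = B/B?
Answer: 65536/2401 ≈ 27.295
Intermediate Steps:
q(B) = 1
X(x) = 1
R(d, u) = (-3 + d)/(d + u)
(R(X(s), 6) - 1*2)⁴ = ((-3 + 1)/(1 + 6) - 1*2)⁴ = (-2/7 - 2)⁴ = (-16/7)⁴ = 65536/2401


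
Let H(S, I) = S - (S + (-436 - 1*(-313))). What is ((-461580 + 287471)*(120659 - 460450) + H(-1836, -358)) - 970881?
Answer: 59159700461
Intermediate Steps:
H(S, I) = 123 (H(S, I) = S - (S + (-436 + 313)) = S - (S - 123) = S - (-123 + S) = S + (123 - S) = 123)
((-461580 + 287471)*(120659 - 460450) + H(-1836, -358)) - 970881 = ((-461580 + 287471)*(120659 - 460450) + 123) - 970881 = (-174109*(-339791) + 123) - 970881 = (59160671219 + 123) - 970881 = 59160671342 - 970881 = 59159700461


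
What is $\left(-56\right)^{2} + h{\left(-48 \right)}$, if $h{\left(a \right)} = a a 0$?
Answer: $3136$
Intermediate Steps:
$h{\left(a \right)} = 0$ ($h{\left(a \right)} = a^{2} \cdot 0 = 0$)
$\left(-56\right)^{2} + h{\left(-48 \right)} = \left(-56\right)^{2} + 0 = 3136 + 0 = 3136$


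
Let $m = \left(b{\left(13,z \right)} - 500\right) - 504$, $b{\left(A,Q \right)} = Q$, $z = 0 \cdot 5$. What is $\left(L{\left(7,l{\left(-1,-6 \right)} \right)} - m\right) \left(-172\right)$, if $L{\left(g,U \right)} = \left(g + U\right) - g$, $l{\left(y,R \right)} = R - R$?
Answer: $-172688$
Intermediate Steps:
$z = 0$
$m = -1004$ ($m = \left(0 - 500\right) - 504 = -500 - 504 = -1004$)
$l{\left(y,R \right)} = 0$
$L{\left(g,U \right)} = U$ ($L{\left(g,U \right)} = \left(U + g\right) - g = U$)
$\left(L{\left(7,l{\left(-1,-6 \right)} \right)} - m\right) \left(-172\right) = \left(0 - -1004\right) \left(-172\right) = \left(0 + 1004\right) \left(-172\right) = 1004 \left(-172\right) = -172688$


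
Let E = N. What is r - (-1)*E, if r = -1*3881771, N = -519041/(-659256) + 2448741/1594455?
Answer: -1360112256902270243/350384675160 ≈ -3.8818e+6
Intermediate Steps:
N = 813978238117/350384675160 (N = -519041*(-1/659256) + 2448741*(1/1594455) = 519041/659256 + 816247/531485 = 813978238117/350384675160 ≈ 2.3231)
E = 813978238117/350384675160 ≈ 2.3231
r = -3881771
r - (-1)*E = -3881771 - (-1)*813978238117/350384675160 = -3881771 - 1*(-813978238117/350384675160) = -3881771 + 813978238117/350384675160 = -1360112256902270243/350384675160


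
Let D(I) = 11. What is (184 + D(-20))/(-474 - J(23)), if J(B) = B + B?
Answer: -3/8 ≈ -0.37500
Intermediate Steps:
J(B) = 2*B
(184 + D(-20))/(-474 - J(23)) = (184 + 11)/(-474 - 2*23) = 195/(-474 - 1*46) = 195/(-474 - 46) = 195/(-520) = 195*(-1/520) = -3/8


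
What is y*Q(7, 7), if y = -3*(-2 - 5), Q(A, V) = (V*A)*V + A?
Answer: 7350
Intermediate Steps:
Q(A, V) = A + A*V² (Q(A, V) = (A*V)*V + A = A*V² + A = A + A*V²)
y = 21 (y = -3*(-7) = 21)
y*Q(7, 7) = 21*(7*(1 + 7²)) = 21*(7*(1 + 49)) = 21*(7*50) = 21*350 = 7350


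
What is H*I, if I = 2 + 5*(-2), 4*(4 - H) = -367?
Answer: -766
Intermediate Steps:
H = 383/4 (H = 4 - 1/4*(-367) = 4 + 367/4 = 383/4 ≈ 95.750)
I = -8 (I = 2 - 10 = -8)
H*I = (383/4)*(-8) = -766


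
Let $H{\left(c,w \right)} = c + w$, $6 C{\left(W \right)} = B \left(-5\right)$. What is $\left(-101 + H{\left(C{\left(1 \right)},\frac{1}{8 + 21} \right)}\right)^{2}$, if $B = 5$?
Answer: $\frac{334633849}{30276} \approx 11053.0$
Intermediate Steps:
$C{\left(W \right)} = - \frac{25}{6}$ ($C{\left(W \right)} = \frac{5 \left(-5\right)}{6} = \frac{1}{6} \left(-25\right) = - \frac{25}{6}$)
$\left(-101 + H{\left(C{\left(1 \right)},\frac{1}{8 + 21} \right)}\right)^{2} = \left(-101 - \left(\frac{25}{6} - \frac{1}{8 + 21}\right)\right)^{2} = \left(-101 - \left(\frac{25}{6} - \frac{1}{29}\right)\right)^{2} = \left(-101 + \left(- \frac{25}{6} + \frac{1}{29}\right)\right)^{2} = \left(-101 - \frac{719}{174}\right)^{2} = \left(- \frac{18293}{174}\right)^{2} = \frac{334633849}{30276}$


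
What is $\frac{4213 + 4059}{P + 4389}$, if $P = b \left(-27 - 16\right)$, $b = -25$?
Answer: $\frac{1034}{683} \approx 1.5139$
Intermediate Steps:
$P = 1075$ ($P = - 25 \left(-27 - 16\right) = \left(-25\right) \left(-43\right) = 1075$)
$\frac{4213 + 4059}{P + 4389} = \frac{4213 + 4059}{1075 + 4389} = \frac{8272}{5464} = 8272 \cdot \frac{1}{5464} = \frac{1034}{683}$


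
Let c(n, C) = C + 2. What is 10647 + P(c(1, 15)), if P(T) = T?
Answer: 10664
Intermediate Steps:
c(n, C) = 2 + C
10647 + P(c(1, 15)) = 10647 + (2 + 15) = 10647 + 17 = 10664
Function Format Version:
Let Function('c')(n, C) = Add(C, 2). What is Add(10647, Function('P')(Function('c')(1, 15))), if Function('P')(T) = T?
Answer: 10664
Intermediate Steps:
Function('c')(n, C) = Add(2, C)
Add(10647, Function('P')(Function('c')(1, 15))) = Add(10647, Add(2, 15)) = Add(10647, 17) = 10664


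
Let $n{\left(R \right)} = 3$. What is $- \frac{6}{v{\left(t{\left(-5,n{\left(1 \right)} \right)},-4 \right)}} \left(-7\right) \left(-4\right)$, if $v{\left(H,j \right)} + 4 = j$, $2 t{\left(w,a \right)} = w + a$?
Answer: $21$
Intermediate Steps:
$t{\left(w,a \right)} = \frac{a}{2} + \frac{w}{2}$ ($t{\left(w,a \right)} = \frac{w + a}{2} = \frac{a + w}{2} = \frac{a}{2} + \frac{w}{2}$)
$v{\left(H,j \right)} = -4 + j$
$- \frac{6}{v{\left(t{\left(-5,n{\left(1 \right)} \right)},-4 \right)}} \left(-7\right) \left(-4\right) = - \frac{6}{-4 - 4} \left(-7\right) \left(-4\right) = - \frac{6}{-8} \left(-7\right) \left(-4\right) = \left(-6\right) \left(- \frac{1}{8}\right) \left(-7\right) \left(-4\right) = \frac{3}{4} \left(-7\right) \left(-4\right) = \left(- \frac{21}{4}\right) \left(-4\right) = 21$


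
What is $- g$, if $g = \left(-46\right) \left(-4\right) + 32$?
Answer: $-216$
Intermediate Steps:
$g = 216$ ($g = 184 + 32 = 216$)
$- g = \left(-1\right) 216 = -216$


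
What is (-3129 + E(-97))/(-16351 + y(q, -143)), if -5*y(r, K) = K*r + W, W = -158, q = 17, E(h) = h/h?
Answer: 340/1721 ≈ 0.19756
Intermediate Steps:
E(h) = 1
y(r, K) = 158/5 - K*r/5 (y(r, K) = -(K*r - 158)/5 = -(-158 + K*r)/5 = 158/5 - K*r/5)
(-3129 + E(-97))/(-16351 + y(q, -143)) = (-3129 + 1)/(-16351 + (158/5 - ⅕*(-143)*17)) = -3128/(-16351 + (158/5 + 2431/5)) = -3128/(-16351 + 2589/5) = -3128/(-79166/5) = -3128*(-5/79166) = 340/1721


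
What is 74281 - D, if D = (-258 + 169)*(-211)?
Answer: 55502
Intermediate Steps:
D = 18779 (D = -89*(-211) = 18779)
74281 - D = 74281 - 1*18779 = 74281 - 18779 = 55502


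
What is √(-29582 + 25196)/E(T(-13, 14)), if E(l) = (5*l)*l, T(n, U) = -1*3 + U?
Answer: I*√4386/605 ≈ 0.10947*I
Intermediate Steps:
T(n, U) = -3 + U
E(l) = 5*l²
√(-29582 + 25196)/E(T(-13, 14)) = √(-29582 + 25196)/((5*(-3 + 14)²)) = √(-4386)/((5*11²)) = (I*√4386)/((5*121)) = (I*√4386)/605 = (I*√4386)*(1/605) = I*√4386/605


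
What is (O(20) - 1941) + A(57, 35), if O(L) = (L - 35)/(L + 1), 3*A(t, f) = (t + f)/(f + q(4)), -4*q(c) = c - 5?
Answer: -5746840/2961 ≈ -1940.8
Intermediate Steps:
q(c) = 5/4 - c/4 (q(c) = -(c - 5)/4 = -(-5 + c)/4 = 5/4 - c/4)
A(t, f) = (f + t)/(3*(¼ + f)) (A(t, f) = ((t + f)/(f + (5/4 - ¼*4)))/3 = ((f + t)/(f + (5/4 - 1)))/3 = ((f + t)/(f + ¼))/3 = ((f + t)/(¼ + f))/3 = (f + t)/(3*(¼ + f)))
O(L) = (-35 + L)/(1 + L)
(O(20) - 1941) + A(57, 35) = ((-35 + 20)/(1 + 20) - 1941) + 4*(35 + 57)/(3*(1 + 4*35)) = (-15/21 - 1941) + (4/3)*92/(1 + 140) = ((1/21)*(-15) - 1941) + (4/3)*92/141 = (-5/7 - 1941) + (4/3)*(1/141)*92 = -13592/7 + 368/423 = -5746840/2961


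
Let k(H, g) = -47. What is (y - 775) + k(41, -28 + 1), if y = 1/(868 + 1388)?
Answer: -1854431/2256 ≈ -822.00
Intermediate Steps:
y = 1/2256 ≈ 0.00044326
(y - 775) + k(41, -28 + 1) = (1/2256 - 775) - 47 = -1748399/2256 - 47 = -1854431/2256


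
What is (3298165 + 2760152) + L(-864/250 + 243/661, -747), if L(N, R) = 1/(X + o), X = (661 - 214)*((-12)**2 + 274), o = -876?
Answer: 1126665212491/185970 ≈ 6.0583e+6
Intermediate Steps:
X = 186846 (X = 447*(144 + 274) = 447*418 = 186846)
L(N, R) = 1/185970 (L(N, R) = 1/(186846 - 876) = 1/185970)
(3298165 + 2760152) + L(-864/250 + 243/661, -747) = (3298165 + 2760152) + 1/185970 = 6058317 + 1/185970 = 1126665212491/185970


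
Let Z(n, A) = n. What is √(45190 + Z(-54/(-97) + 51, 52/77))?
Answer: √425677807/97 ≈ 212.70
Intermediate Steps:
√(45190 + Z(-54/(-97) + 51, 52/77)) = √(45190 + (-54/(-97) + 51)) = √(45190 + (-54*(-1/97) + 51)) = √(45190 + (54/97 + 51)) = √(45190 + 5001/97) = √(4388431/97) = √425677807/97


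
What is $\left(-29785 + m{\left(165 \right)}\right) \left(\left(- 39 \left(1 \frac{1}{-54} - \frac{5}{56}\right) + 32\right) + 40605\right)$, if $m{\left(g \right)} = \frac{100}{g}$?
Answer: $- \frac{20132597596795}{16632} \approx -1.2105 \cdot 10^{9}$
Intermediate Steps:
$\left(-29785 + m{\left(165 \right)}\right) \left(\left(- 39 \left(1 \frac{1}{-54} - \frac{5}{56}\right) + 32\right) + 40605\right) = \left(-29785 + \frac{100}{165}\right) \left(\left(- 39 \left(1 \frac{1}{-54} - \frac{5}{56}\right) + 32\right) + 40605\right) = \left(-29785 + 100 \cdot \frac{1}{165}\right) \left(\left(- 39 \left(1 \left(- \frac{1}{54}\right) - \frac{5}{56}\right) + 32\right) + 40605\right) = \left(-29785 + \frac{20}{33}\right) \left(\left(- 39 \left(- \frac{1}{54} - \frac{5}{56}\right) + 32\right) + 40605\right) = - \frac{982885 \left(\left(\left(-39\right) \left(- \frac{163}{1512}\right) + 32\right) + 40605\right)}{33} = - \frac{982885 \left(\left(\frac{2119}{504} + 32\right) + 40605\right)}{33} = - \frac{982885 \left(\frac{18247}{504} + 40605\right)}{33} = \left(- \frac{982885}{33}\right) \frac{20483167}{504} = - \frac{20132597596795}{16632}$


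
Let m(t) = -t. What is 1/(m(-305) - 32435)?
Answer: -1/32130 ≈ -3.1124e-5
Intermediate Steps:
1/(m(-305) - 32435) = 1/(-1*(-305) - 32435) = 1/(305 - 32435) = 1/(-32130) = -1/32130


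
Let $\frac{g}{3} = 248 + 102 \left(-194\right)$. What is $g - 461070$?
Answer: $-519690$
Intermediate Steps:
$g = -58620$ ($g = 3 \left(248 + 102 \left(-194\right)\right) = 3 \left(248 - 19788\right) = 3 \left(-19540\right) = -58620$)
$g - 461070 = -58620 - 461070 = -519690$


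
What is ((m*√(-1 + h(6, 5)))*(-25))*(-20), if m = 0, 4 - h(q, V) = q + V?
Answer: 0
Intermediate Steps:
h(q, V) = 4 - V - q (h(q, V) = 4 - (q + V) = 4 - (V + q) = 4 + (-V - q) = 4 - V - q)
((m*√(-1 + h(6, 5)))*(-25))*(-20) = ((0*√(-1 + (4 - 1*5 - 1*6)))*(-25))*(-20) = ((0*√(-1 + (4 - 5 - 6)))*(-25))*(-20) = ((0*√(-1 - 7))*(-25))*(-20) = ((0*√(-8))*(-25))*(-20) = ((0*(2*I*√2))*(-25))*(-20) = (0*(-25))*(-20) = 0*(-20) = 0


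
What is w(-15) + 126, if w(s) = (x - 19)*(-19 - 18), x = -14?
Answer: 1347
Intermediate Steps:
w(s) = 1221 (w(s) = (-14 - 19)*(-19 - 18) = -33*(-37) = 1221)
w(-15) + 126 = 1221 + 126 = 1347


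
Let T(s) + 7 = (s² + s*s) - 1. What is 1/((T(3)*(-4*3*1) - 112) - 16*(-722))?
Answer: 1/11320 ≈ 8.8339e-5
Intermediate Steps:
T(s) = -8 + 2*s² (T(s) = -7 + ((s² + s*s) - 1) = -7 + ((s² + s²) - 1) = -7 + (2*s² - 1) = -7 + (-1 + 2*s²) = -8 + 2*s²)
1/((T(3)*(-4*3*1) - 112) - 16*(-722)) = 1/(((-8 + 2*3²)*(-4*3*1) - 112) - 16*(-722)) = 1/(((-8 + 2*9)*(-12*1) - 112) + 11552) = 1/(((-8 + 18)*(-12) - 112) + 11552) = 1/((10*(-12) - 112) + 11552) = 1/((-120 - 112) + 11552) = 1/(-232 + 11552) = 1/11320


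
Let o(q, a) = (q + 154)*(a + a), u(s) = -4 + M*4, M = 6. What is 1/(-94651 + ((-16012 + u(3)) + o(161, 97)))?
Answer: -1/49533 ≈ -2.0189e-5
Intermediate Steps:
u(s) = 20 (u(s) = -4 + 6*4 = -4 + 24 = 20)
o(q, a) = 2*a*(154 + q) (o(q, a) = (154 + q)*(2*a) = 2*a*(154 + q))
1/(-94651 + ((-16012 + u(3)) + o(161, 97))) = 1/(-94651 + ((-16012 + 20) + 2*97*(154 + 161))) = 1/(-94651 + (-15992 + 2*97*315)) = 1/(-94651 + (-15992 + 61110)) = 1/(-94651 + 45118) = 1/(-49533) = -1/49533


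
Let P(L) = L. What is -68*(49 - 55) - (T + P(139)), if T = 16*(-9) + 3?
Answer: 410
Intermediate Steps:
T = -141 (T = -144 + 3 = -141)
-68*(49 - 55) - (T + P(139)) = -68*(49 - 55) - (-141 + 139) = -68*(-6) - 1*(-2) = 408 + 2 = 410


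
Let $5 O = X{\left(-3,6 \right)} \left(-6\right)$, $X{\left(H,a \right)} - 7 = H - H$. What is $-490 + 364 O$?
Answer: $- \frac{17738}{5} \approx -3547.6$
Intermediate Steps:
$X{\left(H,a \right)} = 7$ ($X{\left(H,a \right)} = 7 + \left(H - H\right) = 7 + 0 = 7$)
$O = - \frac{42}{5}$ ($O = \frac{7 \left(-6\right)}{5} = \frac{1}{5} \left(-42\right) = - \frac{42}{5} \approx -8.4$)
$-490 + 364 O = -490 + 364 \left(- \frac{42}{5}\right) = -490 - \frac{15288}{5} = - \frac{17738}{5}$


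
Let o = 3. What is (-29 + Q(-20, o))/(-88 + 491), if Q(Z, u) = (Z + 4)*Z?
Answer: 291/403 ≈ 0.72208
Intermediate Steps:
Q(Z, u) = Z*(4 + Z) (Q(Z, u) = (4 + Z)*Z = Z*(4 + Z))
(-29 + Q(-20, o))/(-88 + 491) = (-29 - 20*(4 - 20))/(-88 + 491) = (-29 - 20*(-16))/403 = (-29 + 320)*(1/403) = 291*(1/403) = 291/403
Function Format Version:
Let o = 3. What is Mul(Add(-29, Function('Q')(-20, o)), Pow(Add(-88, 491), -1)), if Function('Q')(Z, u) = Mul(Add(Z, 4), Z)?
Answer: Rational(291, 403) ≈ 0.72208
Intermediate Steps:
Function('Q')(Z, u) = Mul(Z, Add(4, Z)) (Function('Q')(Z, u) = Mul(Add(4, Z), Z) = Mul(Z, Add(4, Z)))
Mul(Add(-29, Function('Q')(-20, o)), Pow(Add(-88, 491), -1)) = Mul(Add(-29, Mul(-20, Add(4, -20))), Pow(Add(-88, 491), -1)) = Mul(Add(-29, Mul(-20, -16)), Pow(403, -1)) = Mul(Add(-29, 320), Rational(1, 403)) = Mul(291, Rational(1, 403)) = Rational(291, 403)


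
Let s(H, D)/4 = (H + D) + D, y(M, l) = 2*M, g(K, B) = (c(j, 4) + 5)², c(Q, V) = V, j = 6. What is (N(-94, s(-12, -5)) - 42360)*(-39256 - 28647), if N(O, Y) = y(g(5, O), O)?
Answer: 2865370794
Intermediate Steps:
g(K, B) = 81 (g(K, B) = (4 + 5)² = 9² = 81)
s(H, D) = 4*H + 8*D (s(H, D) = 4*((H + D) + D) = 4*((D + H) + D) = 4*(H + 2*D) = 4*H + 8*D)
N(O, Y) = 162 (N(O, Y) = 2*81 = 162)
(N(-94, s(-12, -5)) - 42360)*(-39256 - 28647) = (162 - 42360)*(-39256 - 28647) = -42198*(-67903) = 2865370794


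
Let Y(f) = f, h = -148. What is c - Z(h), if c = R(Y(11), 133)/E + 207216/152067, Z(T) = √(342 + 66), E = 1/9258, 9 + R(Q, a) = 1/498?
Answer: -350467289111/4207187 - 2*√102 ≈ -83322.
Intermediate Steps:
R(Q, a) = -4481/498 (R(Q, a) = -9 + 1/498 = -4481/498)
E = 1/9258 ≈ 0.00010801
Z(T) = 2*√102 (Z(T) = √408 = 2*√102)
c = -350467289111/4207187 (c = -4481/(498*1/9258) + 207216/152067 = -4481/498*9258 + 207216*(1/152067) = -6914183/83 + 69072/50689 = -350467289111/4207187 ≈ -83302.)
c - Z(h) = -350467289111/4207187 - 2*√102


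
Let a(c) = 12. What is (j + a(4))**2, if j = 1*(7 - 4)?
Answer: 225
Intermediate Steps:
j = 3 (j = 1*3 = 3)
(j + a(4))**2 = (3 + 12)**2 = 15**2 = 225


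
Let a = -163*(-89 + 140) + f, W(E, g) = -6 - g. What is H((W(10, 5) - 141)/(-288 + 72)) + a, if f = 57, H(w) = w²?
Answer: -6018263/729 ≈ -8255.5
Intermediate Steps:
a = -8256 (a = -163*(-89 + 140) + 57 = -163*51 + 57 = -8313 + 57 = -8256)
H((W(10, 5) - 141)/(-288 + 72)) + a = (((-6 - 1*5) - 141)/(-288 + 72))² - 8256 = (((-6 - 5) - 141)/(-216))² - 8256 = ((-11 - 141)*(-1/216))² - 8256 = (-152*(-1/216))² - 8256 = (19/27)² - 8256 = 361/729 - 8256 = -6018263/729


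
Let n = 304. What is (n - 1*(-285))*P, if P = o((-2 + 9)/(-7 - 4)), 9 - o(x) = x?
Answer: 62434/11 ≈ 5675.8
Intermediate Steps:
o(x) = 9 - x
P = 106/11 (P = 9 - (-2 + 9)/(-7 - 4) = 9 - 7/(-11) = 9 - 7*(-1)/11 = 9 - 1*(-7/11) = 9 + 7/11 = 106/11 ≈ 9.6364)
(n - 1*(-285))*P = (304 - 1*(-285))*(106/11) = (304 + 285)*(106/11) = 589*(106/11) = 62434/11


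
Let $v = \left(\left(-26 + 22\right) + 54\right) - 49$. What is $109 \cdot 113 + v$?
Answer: $12318$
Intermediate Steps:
$v = 1$ ($v = \left(-4 + 54\right) - 49 = 50 - 49 = 1$)
$109 \cdot 113 + v = 109 \cdot 113 + 1 = 12317 + 1 = 12318$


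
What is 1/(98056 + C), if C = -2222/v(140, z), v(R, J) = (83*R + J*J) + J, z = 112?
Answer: 12138/1190202617 ≈ 1.0198e-5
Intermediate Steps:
v(R, J) = J + J² + 83*R (v(R, J) = (83*R + J²) + J = (J² + 83*R) + J = J + J² + 83*R)
C = -1111/12138 (C = -2222/(112 + 112² + 83*140) = -2222/(112 + 12544 + 11620) = -2222/24276 = -2222*1/24276 = -1111/12138 ≈ -0.091531)
1/(98056 + C) = 1/(98056 - 1111/12138) = 1/(1190202617/12138) = 12138/1190202617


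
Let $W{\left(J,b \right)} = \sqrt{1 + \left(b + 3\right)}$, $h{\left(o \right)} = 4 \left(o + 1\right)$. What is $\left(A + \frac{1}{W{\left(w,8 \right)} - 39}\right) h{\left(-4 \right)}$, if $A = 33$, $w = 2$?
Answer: $- \frac{199032}{503} + \frac{8 \sqrt{3}}{503} \approx -395.66$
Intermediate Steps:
$h{\left(o \right)} = 4 + 4 o$ ($h{\left(o \right)} = 4 \left(1 + o\right) = 4 + 4 o$)
$W{\left(J,b \right)} = \sqrt{4 + b}$ ($W{\left(J,b \right)} = \sqrt{1 + \left(3 + b\right)} = \sqrt{4 + b}$)
$\left(A + \frac{1}{W{\left(w,8 \right)} - 39}\right) h{\left(-4 \right)} = \left(33 + \frac{1}{\sqrt{4 + 8} - 39}\right) \left(4 + 4 \left(-4\right)\right) = \left(33 + \frac{1}{\sqrt{12} - 39}\right) \left(4 - 16\right) = \left(33 + \frac{1}{2 \sqrt{3} - 39}\right) \left(-12\right) = \left(33 + \frac{1}{-39 + 2 \sqrt{3}}\right) \left(-12\right) = -396 - \frac{12}{-39 + 2 \sqrt{3}}$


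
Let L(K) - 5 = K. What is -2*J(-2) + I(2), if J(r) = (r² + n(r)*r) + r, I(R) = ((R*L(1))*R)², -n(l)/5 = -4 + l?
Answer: 692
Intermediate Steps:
L(K) = 5 + K
n(l) = 20 - 5*l (n(l) = -5*(-4 + l) = 20 - 5*l)
I(R) = 36*R⁴ (I(R) = ((R*(5 + 1))*R)² = ((R*6)*R)² = ((6*R)*R)² = (6*R²)² = 36*R⁴)
J(r) = r + r² + r*(20 - 5*r) (J(r) = (r² + (20 - 5*r)*r) + r = (r² + r*(20 - 5*r)) + r = r + r² + r*(20 - 5*r))
-2*J(-2) + I(2) = -(-4)*(21 - 4*(-2)) + 36*2⁴ = -(-4)*(21 + 8) + 36*16 = -(-4)*29 + 576 = -2*(-58) + 576 = 116 + 576 = 692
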